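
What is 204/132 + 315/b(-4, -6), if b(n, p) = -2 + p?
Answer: -3329/88 ≈ -37.830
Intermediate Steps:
204/132 + 315/b(-4, -6) = 204/132 + 315/(-2 - 6) = 204*(1/132) + 315/(-8) = 17/11 + 315*(-⅛) = 17/11 - 315/8 = -3329/88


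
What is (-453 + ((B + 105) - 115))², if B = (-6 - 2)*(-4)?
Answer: 185761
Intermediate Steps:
B = 32 (B = -8*(-4) = 32)
(-453 + ((B + 105) - 115))² = (-453 + ((32 + 105) - 115))² = (-453 + (137 - 115))² = (-453 + 22)² = (-431)² = 185761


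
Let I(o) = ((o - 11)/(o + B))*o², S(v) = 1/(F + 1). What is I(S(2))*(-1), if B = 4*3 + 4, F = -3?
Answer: 23/124 ≈ 0.18548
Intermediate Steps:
B = 16 (B = 12 + 4 = 16)
S(v) = -½ (S(v) = 1/(-3 + 1) = 1/(-2) = -½)
I(o) = o²*(-11 + o)/(16 + o) (I(o) = ((o - 11)/(o + 16))*o² = ((-11 + o)/(16 + o))*o² = o²*(-11 + o)/(16 + o))
I(S(2))*(-1) = ((-½)²*(-11 - ½)/(16 - ½))*(-1) = ((¼)*(-23/2)/(31/2))*(-1) = ((¼)*(2/31)*(-23/2))*(-1) = -23/124*(-1) = 23/124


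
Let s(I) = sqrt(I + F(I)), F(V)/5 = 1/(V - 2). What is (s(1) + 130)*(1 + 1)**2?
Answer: 520 + 8*I ≈ 520.0 + 8.0*I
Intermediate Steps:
F(V) = 5/(-2 + V) (F(V) = 5/(V - 2) = 5/(-2 + V))
s(I) = sqrt(I + 5/(-2 + I))
(s(1) + 130)*(1 + 1)**2 = (sqrt((5 + 1*(-2 + 1))/(-2 + 1)) + 130)*(1 + 1)**2 = (sqrt((5 + 1*(-1))/(-1)) + 130)*2**2 = (sqrt(-(5 - 1)) + 130)*4 = (sqrt(-1*4) + 130)*4 = (sqrt(-4) + 130)*4 = (2*I + 130)*4 = (130 + 2*I)*4 = 520 + 8*I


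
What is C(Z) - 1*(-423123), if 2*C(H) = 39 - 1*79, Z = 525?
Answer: 423103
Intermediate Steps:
C(H) = -20 (C(H) = (39 - 1*79)/2 = (39 - 79)/2 = (1/2)*(-40) = -20)
C(Z) - 1*(-423123) = -20 - 1*(-423123) = -20 + 423123 = 423103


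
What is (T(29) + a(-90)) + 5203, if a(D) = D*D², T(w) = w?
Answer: -723768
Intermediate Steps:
a(D) = D³
(T(29) + a(-90)) + 5203 = (29 + (-90)³) + 5203 = (29 - 729000) + 5203 = -728971 + 5203 = -723768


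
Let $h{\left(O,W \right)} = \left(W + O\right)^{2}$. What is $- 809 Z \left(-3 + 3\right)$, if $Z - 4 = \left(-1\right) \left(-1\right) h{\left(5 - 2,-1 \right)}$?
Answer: $0$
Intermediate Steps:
$h{\left(O,W \right)} = \left(O + W\right)^{2}$
$Z = 8$ ($Z = 4 + \left(-1\right) \left(-1\right) \left(\left(5 - 2\right) - 1\right)^{2} = 4 + 1 \left(\left(5 - 2\right) - 1\right)^{2} = 4 + 1 \left(3 - 1\right)^{2} = 4 + 1 \cdot 2^{2} = 4 + 1 \cdot 4 = 4 + 4 = 8$)
$- 809 Z \left(-3 + 3\right) = - 809 \cdot 8 \left(-3 + 3\right) = - 809 \cdot 8 \cdot 0 = \left(-809\right) 0 = 0$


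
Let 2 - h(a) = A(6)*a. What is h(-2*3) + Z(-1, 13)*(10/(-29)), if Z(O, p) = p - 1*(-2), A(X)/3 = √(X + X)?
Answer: -92/29 + 36*√3 ≈ 59.181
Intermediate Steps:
A(X) = 3*√2*√X (A(X) = 3*√(X + X) = 3*√(2*X) = 3*(√2*√X) = 3*√2*√X)
Z(O, p) = 2 + p (Z(O, p) = p + 2 = 2 + p)
h(a) = 2 - 6*a*√3 (h(a) = 2 - 3*√2*√6*a = 2 - 6*√3*a = 2 - 6*a*√3)
h(-2*3) + Z(-1, 13)*(10/(-29)) = (2 - 6*(-2*3)*√3) + (2 + 13)*(10/(-29)) = (2 - 6*(-6)*√3) + 15*(10*(-1/29)) = (2 + 36*√3) + 15*(-10/29) = (2 + 36*√3) - 150/29 = -92/29 + 36*√3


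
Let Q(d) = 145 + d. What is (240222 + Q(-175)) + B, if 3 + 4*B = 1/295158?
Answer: 283577475871/1180632 ≈ 2.4019e+5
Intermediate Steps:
B = -885473/1180632 (B = -3/4 + (1/4)/295158 = -3/4 + (1/4)*(1/295158) = -3/4 + 1/1180632 = -885473/1180632 ≈ -0.75000)
(240222 + Q(-175)) + B = (240222 + (145 - 175)) - 885473/1180632 = (240222 - 30) - 885473/1180632 = 240192 - 885473/1180632 = 283577475871/1180632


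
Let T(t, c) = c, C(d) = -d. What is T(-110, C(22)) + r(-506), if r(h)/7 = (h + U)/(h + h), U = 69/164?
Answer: -133517/7216 ≈ -18.503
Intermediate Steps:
U = 69/164 (U = 69*(1/164) = 69/164 ≈ 0.42073)
r(h) = 7*(69/164 + h)/(2*h) (r(h) = 7*((h + 69/164)/(h + h)) = 7*((69/164 + h)/((2*h))) = 7*((69/164 + h)*(1/(2*h))) = 7*((69/164 + h)/(2*h)) = 7*(69/164 + h)/(2*h))
T(-110, C(22)) + r(-506) = -1*22 + (7/328)*(69 + 164*(-506))/(-506) = -22 + (7/328)*(-1/506)*(69 - 82984) = -22 + (7/328)*(-1/506)*(-82915) = -22 + 25235/7216 = -133517/7216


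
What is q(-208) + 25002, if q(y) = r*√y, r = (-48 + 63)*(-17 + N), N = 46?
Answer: 25002 + 1740*I*√13 ≈ 25002.0 + 6273.7*I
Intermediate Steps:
r = 435 (r = (-48 + 63)*(-17 + 46) = 15*29 = 435)
q(y) = 435*√y
q(-208) + 25002 = 435*√(-208) + 25002 = 435*(4*I*√13) + 25002 = 1740*I*√13 + 25002 = 25002 + 1740*I*√13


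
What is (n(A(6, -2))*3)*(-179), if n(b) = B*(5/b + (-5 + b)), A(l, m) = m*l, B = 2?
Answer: 37411/2 ≈ 18706.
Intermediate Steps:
A(l, m) = l*m
n(b) = -10 + 2*b + 10/b (n(b) = 2*(5/b + (-5 + b)) = 2*(-5 + b + 5/b) = -10 + 2*b + 10/b)
(n(A(6, -2))*3)*(-179) = ((-10 + 2*(6*(-2)) + 10/((6*(-2))))*3)*(-179) = ((-10 + 2*(-12) + 10/(-12))*3)*(-179) = ((-10 - 24 + 10*(-1/12))*3)*(-179) = ((-10 - 24 - ⅚)*3)*(-179) = -209/6*3*(-179) = -209/2*(-179) = 37411/2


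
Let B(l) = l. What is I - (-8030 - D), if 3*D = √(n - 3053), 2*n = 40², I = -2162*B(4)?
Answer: -618 + I*√2253/3 ≈ -618.0 + 15.822*I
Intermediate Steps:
I = -8648 (I = -2162*4 = -8648)
n = 800 (n = (½)*40² = (½)*1600 = 800)
D = I*√2253/3 (D = √(800 - 3053)/3 = √(-2253)/3 = (I*√2253)/3 = I*√2253/3 ≈ 15.822*I)
I - (-8030 - D) = -8648 - (-8030 - I*√2253/3) = -8648 + (8030 + I*√2253/3) = -618 + I*√2253/3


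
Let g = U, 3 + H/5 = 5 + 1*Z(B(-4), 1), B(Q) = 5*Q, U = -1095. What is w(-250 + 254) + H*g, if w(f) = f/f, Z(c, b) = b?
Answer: -16424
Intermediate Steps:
w(f) = 1
H = 15 (H = -15 + 5*(5 + 1*1) = -15 + 5*(5 + 1) = -15 + 5*6 = -15 + 30 = 15)
g = -1095
w(-250 + 254) + H*g = 1 + 15*(-1095) = 1 - 16425 = -16424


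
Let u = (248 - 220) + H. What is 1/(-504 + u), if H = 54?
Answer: -1/422 ≈ -0.0023697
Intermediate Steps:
u = 82 (u = (248 - 220) + 54 = 28 + 54 = 82)
1/(-504 + u) = 1/(-504 + 82) = 1/(-422) = -1/422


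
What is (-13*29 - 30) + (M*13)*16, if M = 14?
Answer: 2505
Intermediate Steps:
(-13*29 - 30) + (M*13)*16 = (-13*29 - 30) + (14*13)*16 = (-377 - 30) + 182*16 = -407 + 2912 = 2505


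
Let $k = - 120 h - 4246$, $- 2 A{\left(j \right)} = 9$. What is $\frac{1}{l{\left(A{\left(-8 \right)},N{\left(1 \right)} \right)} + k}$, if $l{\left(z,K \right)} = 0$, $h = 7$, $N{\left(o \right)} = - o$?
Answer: $- \frac{1}{5086} \approx -0.00019662$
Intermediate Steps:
$A{\left(j \right)} = - \frac{9}{2}$ ($A{\left(j \right)} = \left(- \frac{1}{2}\right) 9 = - \frac{9}{2}$)
$k = -5086$ ($k = \left(-120\right) 7 - 4246 = -840 - 4246 = -5086$)
$\frac{1}{l{\left(A{\left(-8 \right)},N{\left(1 \right)} \right)} + k} = \frac{1}{0 - 5086} = \frac{1}{-5086} = - \frac{1}{5086}$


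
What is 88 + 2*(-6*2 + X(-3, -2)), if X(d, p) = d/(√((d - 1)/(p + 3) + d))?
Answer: 64 + 6*I*√7/7 ≈ 64.0 + 2.2678*I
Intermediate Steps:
X(d, p) = d/√(d + (-1 + d)/(3 + p)) (X(d, p) = d/(√((-1 + d)/(3 + p) + d)) = d/(√(d + (-1 + d)/(3 + p))) = d/√(d + (-1 + d)/(3 + p)))
88 + 2*(-6*2 + X(-3, -2)) = 88 + 2*(-6*2 - 3*√(3 - 2)/√(-1 - 3 - 3*(3 - 2))) = 88 + 2*(-12 - 3/√(-1 - 3 - 3*1)) = 88 + 2*(-12 - 3/√(-1 - 3 - 3)) = 88 + 2*(-12 - 3*(-I*√7/7)) = 88 + 2*(-12 - (-3)*I*√7/7) = 88 + 2*(-12 + 3*I*√7/7) = 88 + (-24 + 6*I*√7/7) = 64 + 6*I*√7/7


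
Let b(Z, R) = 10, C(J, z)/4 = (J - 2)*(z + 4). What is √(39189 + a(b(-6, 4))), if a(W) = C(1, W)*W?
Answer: √38629 ≈ 196.54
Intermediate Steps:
C(J, z) = 4*(-2 + J)*(4 + z) (C(J, z) = 4*((J - 2)*(z + 4)) = 4*((-2 + J)*(4 + z)) = 4*(-2 + J)*(4 + z))
a(W) = W*(-16 - 4*W) (a(W) = (-32 - 8*W + 16*1 + 4*1*W)*W = (-32 - 8*W + 16 + 4*W)*W = (-16 - 4*W)*W = W*(-16 - 4*W))
√(39189 + a(b(-6, 4))) = √(39189 - 4*10*(4 + 10)) = √(39189 - 4*10*14) = √(39189 - 560) = √38629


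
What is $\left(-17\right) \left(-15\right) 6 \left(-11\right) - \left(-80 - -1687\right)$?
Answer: $-18437$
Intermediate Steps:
$\left(-17\right) \left(-15\right) 6 \left(-11\right) - \left(-80 - -1687\right) = 255 \left(-66\right) - \left(-80 + 1687\right) = -16830 - 1607 = -18437$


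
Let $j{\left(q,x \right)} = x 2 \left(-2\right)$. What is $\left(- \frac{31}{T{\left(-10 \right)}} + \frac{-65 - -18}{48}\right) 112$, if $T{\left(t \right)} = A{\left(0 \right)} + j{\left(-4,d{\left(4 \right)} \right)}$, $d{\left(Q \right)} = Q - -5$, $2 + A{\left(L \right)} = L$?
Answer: $- \frac{1043}{57} \approx -18.298$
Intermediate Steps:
$A{\left(L \right)} = -2 + L$
$d{\left(Q \right)} = 5 + Q$ ($d{\left(Q \right)} = Q + 5 = 5 + Q$)
$j{\left(q,x \right)} = - 4 x$ ($j{\left(q,x \right)} = 2 x \left(-2\right) = - 4 x$)
$T{\left(t \right)} = -38$ ($T{\left(t \right)} = \left(-2 + 0\right) - 4 \left(5 + 4\right) = -2 - 36 = -38$)
$\left(- \frac{31}{T{\left(-10 \right)}} + \frac{-65 - -18}{48}\right) 112 = \left(- \frac{31}{-38} + \frac{-65 - -18}{48}\right) 112 = \left(\left(-31\right) \left(- \frac{1}{38}\right) + \left(-65 + 18\right) \frac{1}{48}\right) 112 = \left(\frac{31}{38} - \frac{47}{48}\right) 112 = \left(- \frac{149}{912}\right) 112 = - \frac{1043}{57}$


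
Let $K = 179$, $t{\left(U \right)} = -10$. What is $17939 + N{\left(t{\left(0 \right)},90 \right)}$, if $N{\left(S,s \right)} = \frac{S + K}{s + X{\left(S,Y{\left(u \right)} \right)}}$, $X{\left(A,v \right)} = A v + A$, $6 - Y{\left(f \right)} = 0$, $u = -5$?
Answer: $\frac{358949}{20} \approx 17947.0$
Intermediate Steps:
$Y{\left(f \right)} = 6$ ($Y{\left(f \right)} = 6 - 0 = 6 + 0 = 6$)
$X{\left(A,v \right)} = A + A v$
$N{\left(S,s \right)} = \frac{179 + S}{s + 7 S}$ ($N{\left(S,s \right)} = \frac{S + 179}{s + S \left(1 + 6\right)} = \frac{179 + S}{s + S 7} = \frac{179 + S}{s + 7 S}$)
$17939 + N{\left(t{\left(0 \right)},90 \right)} = 17939 + \frac{179 - 10}{90 + 7 \left(-10\right)} = 17939 + \frac{1}{90 - 70} \cdot 169 = 17939 + \frac{1}{20} \cdot 169 = 17939 + \frac{169}{20} = \frac{358949}{20}$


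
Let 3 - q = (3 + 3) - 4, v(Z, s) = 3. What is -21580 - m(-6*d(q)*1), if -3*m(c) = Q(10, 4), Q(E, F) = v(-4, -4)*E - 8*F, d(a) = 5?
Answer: -64742/3 ≈ -21581.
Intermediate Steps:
q = 1 (q = 3 - ((3 + 3) - 4) = 3 - (6 - 4) = 3 - 1*2 = 3 - 2 = 1)
Q(E, F) = -8*F + 3*E (Q(E, F) = 3*E - 8*F = -8*F + 3*E)
m(c) = 2/3 (m(c) = -(-8*4 + 3*10)/3 = -(-32 + 30)/3 = -1/3*(-2) = 2/3)
-21580 - m(-6*d(q)*1) = -21580 - 1*2/3 = -21580 - 2/3 = -64742/3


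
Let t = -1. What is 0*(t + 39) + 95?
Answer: 95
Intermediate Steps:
0*(t + 39) + 95 = 0*(-1 + 39) + 95 = 0*38 + 95 = 0 + 95 = 95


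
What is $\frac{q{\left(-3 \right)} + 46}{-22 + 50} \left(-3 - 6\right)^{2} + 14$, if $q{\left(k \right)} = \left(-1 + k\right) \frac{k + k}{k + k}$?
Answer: $\frac{271}{2} \approx 135.5$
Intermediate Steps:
$q{\left(k \right)} = -1 + k$ ($q{\left(k \right)} = \left(-1 + k\right) \frac{2 k}{2 k} = \left(-1 + k\right) 2 k \frac{1}{2 k} = \left(-1 + k\right) 1 = -1 + k$)
$\frac{q{\left(-3 \right)} + 46}{-22 + 50} \left(-3 - 6\right)^{2} + 14 = \frac{\left(-1 - 3\right) + 46}{-22 + 50} \left(-3 - 6\right)^{2} + 14 = \frac{-4 + 46}{28} \left(-3 - 6\right)^{2} + 14 = 42 \cdot \frac{1}{28} \left(-9\right)^{2} + 14 = \frac{3}{2} \cdot 81 + 14 = \frac{243}{2} + 14 = \frac{271}{2}$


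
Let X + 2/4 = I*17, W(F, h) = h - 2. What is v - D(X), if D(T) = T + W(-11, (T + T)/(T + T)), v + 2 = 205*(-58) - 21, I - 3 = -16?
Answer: -23381/2 ≈ -11691.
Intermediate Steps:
I = -13 (I = 3 - 16 = -13)
W(F, h) = -2 + h
X = -443/2 (X = -½ - 13*17 = -½ - 221 = -443/2 ≈ -221.50)
v = -11913 (v = -2 + (205*(-58) - 21) = -2 + (-11890 - 21) = -2 - 11911 = -11913)
D(T) = -1 + T (D(T) = T + (-2 + (T + T)/(T + T)) = T + (-2 + (2*T)/((2*T))) = T + (-2 + (2*T)*(1/(2*T))) = T + (-2 + 1) = T - 1 = -1 + T)
v - D(X) = -11913 - (-1 - 443/2) = -11913 - 1*(-445/2) = -11913 + 445/2 = -23381/2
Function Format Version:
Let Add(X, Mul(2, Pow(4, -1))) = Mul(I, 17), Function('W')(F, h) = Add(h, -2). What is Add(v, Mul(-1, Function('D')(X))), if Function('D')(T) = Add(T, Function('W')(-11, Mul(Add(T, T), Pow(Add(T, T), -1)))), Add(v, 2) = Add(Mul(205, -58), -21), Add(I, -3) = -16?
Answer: Rational(-23381, 2) ≈ -11691.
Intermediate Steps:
I = -13 (I = Add(3, -16) = -13)
Function('W')(F, h) = Add(-2, h)
X = Rational(-443, 2) (X = Add(Rational(-1, 2), Mul(-13, 17)) = Add(Rational(-1, 2), -221) = Rational(-443, 2) ≈ -221.50)
v = -11913 (v = Add(-2, Add(Mul(205, -58), -21)) = Add(-2, Add(-11890, -21)) = Add(-2, -11911) = -11913)
Function('D')(T) = Add(-1, T) (Function('D')(T) = Add(T, Add(-2, Mul(Add(T, T), Pow(Add(T, T), -1)))) = Add(T, Add(-2, Mul(Mul(2, T), Pow(Mul(2, T), -1)))) = Add(T, Add(-2, Mul(Mul(2, T), Mul(Rational(1, 2), Pow(T, -1))))) = Add(T, Add(-2, 1)) = Add(T, -1) = Add(-1, T))
Add(v, Mul(-1, Function('D')(X))) = Add(-11913, Mul(-1, Add(-1, Rational(-443, 2)))) = Add(-11913, Mul(-1, Rational(-445, 2))) = Add(-11913, Rational(445, 2)) = Rational(-23381, 2)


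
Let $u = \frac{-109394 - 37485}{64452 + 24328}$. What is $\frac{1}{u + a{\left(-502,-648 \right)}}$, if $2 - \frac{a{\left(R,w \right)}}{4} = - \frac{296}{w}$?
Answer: $\frac{7191180}{32492801} \approx 0.22132$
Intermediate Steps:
$u = - \frac{146879}{88780} \approx -1.6544$
$a{\left(R,w \right)} = 8 + \frac{1184}{w}$ ($a{\left(R,w \right)} = 8 - 4 \left(- \frac{296}{w}\right) = 8 + \frac{1184}{w}$)
$\frac{1}{u + a{\left(-502,-648 \right)}} = \frac{1}{- \frac{146879}{88780} + \left(8 + \frac{1184}{-648}\right)} = \frac{1}{- \frac{146879}{88780} + \left(8 + 1184 \left(- \frac{1}{648}\right)\right)} = \frac{1}{- \frac{146879}{88780} + \left(8 - \frac{148}{81}\right)} = \frac{1}{- \frac{146879}{88780} + \frac{500}{81}} = \frac{1}{\frac{32492801}{7191180}} = \frac{7191180}{32492801}$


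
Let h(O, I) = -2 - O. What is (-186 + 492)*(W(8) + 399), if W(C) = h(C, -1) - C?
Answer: 116586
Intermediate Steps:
W(C) = -2 - 2*C (W(C) = (-2 - C) - C = -2 - 2*C)
(-186 + 492)*(W(8) + 399) = (-186 + 492)*((-2 - 2*8) + 399) = 306*((-2 - 16) + 399) = 306*(-18 + 399) = 306*381 = 116586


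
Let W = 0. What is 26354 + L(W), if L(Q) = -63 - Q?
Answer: 26291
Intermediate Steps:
26354 + L(W) = 26354 + (-63 - 1*0) = 26354 + (-63 + 0) = 26354 - 63 = 26291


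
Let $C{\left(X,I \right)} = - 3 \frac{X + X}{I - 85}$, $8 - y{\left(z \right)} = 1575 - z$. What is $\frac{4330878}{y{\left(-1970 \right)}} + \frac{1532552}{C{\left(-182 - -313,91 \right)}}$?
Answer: $- \frac{15236594}{1179} \approx -12923.0$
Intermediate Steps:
$y{\left(z \right)} = -1567 + z$ ($y{\left(z \right)} = 8 - \left(1575 - z\right) = 8 + \left(-1575 + z\right) = -1567 + z$)
$C{\left(X,I \right)} = - \frac{6 X}{-85 + I}$ ($C{\left(X,I \right)} = - 3 \frac{2 X}{-85 + I} = - \frac{6 X}{-85 + I}$)
$\frac{4330878}{y{\left(-1970 \right)}} + \frac{1532552}{C{\left(-182 - -313,91 \right)}} = \frac{4330878}{-1567 - 1970} + \frac{1532552}{\left(-6\right) \left(-182 - -313\right) \frac{1}{-85 + 91}} = \frac{4330878}{-3537} + \frac{1532552}{\left(-6\right) \left(-182 + 313\right) \frac{1}{6}} = 4330878 \left(- \frac{1}{3537}\right) + \frac{1532552}{\left(-6\right) 131 \cdot \frac{1}{6}} = - \frac{1443626}{1179} + \frac{1532552}{-131} = - \frac{1443626}{1179} + 1532552 \left(- \frac{1}{131}\right) = - \frac{1443626}{1179} - \frac{1532552}{131} = - \frac{15236594}{1179}$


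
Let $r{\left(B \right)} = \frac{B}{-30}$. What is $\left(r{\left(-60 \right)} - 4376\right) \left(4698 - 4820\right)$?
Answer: $533628$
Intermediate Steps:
$r{\left(B \right)} = - \frac{B}{30}$ ($r{\left(B \right)} = B \left(- \frac{1}{30}\right) = - \frac{B}{30}$)
$\left(r{\left(-60 \right)} - 4376\right) \left(4698 - 4820\right) = \left(\left(- \frac{1}{30}\right) \left(-60\right) - 4376\right) \left(4698 - 4820\right) = \left(2 - 4376\right) \left(-122\right) = \left(-4374\right) \left(-122\right) = 533628$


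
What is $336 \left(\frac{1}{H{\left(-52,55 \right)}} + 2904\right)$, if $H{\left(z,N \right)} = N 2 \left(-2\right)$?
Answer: $\frac{53665836}{55} \approx 9.7574 \cdot 10^{5}$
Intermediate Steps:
$H{\left(z,N \right)} = - 4 N$ ($H{\left(z,N \right)} = 2 N \left(-2\right) = - 4 N$)
$336 \left(\frac{1}{H{\left(-52,55 \right)}} + 2904\right) = 336 \left(\frac{1}{\left(-4\right) 55} + 2904\right) = 336 \left(\frac{1}{-220} + 2904\right) = 336 \left(- \frac{1}{220} + 2904\right) = 336 \cdot \frac{638879}{220} = \frac{53665836}{55}$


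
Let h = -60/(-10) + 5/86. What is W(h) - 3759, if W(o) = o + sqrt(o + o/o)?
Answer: -322753/86 + sqrt(52202)/86 ≈ -3750.3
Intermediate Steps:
h = 521/86 (h = -60*(-1/10) + 5*(1/86) = 6 + 5/86 = 521/86 ≈ 6.0581)
W(o) = o + sqrt(1 + o) (W(o) = o + sqrt(o + 1) = o + sqrt(1 + o))
W(h) - 3759 = (521/86 + sqrt(1 + 521/86)) - 3759 = (521/86 + sqrt(607/86)) - 3759 = (521/86 + sqrt(52202)/86) - 3759 = -322753/86 + sqrt(52202)/86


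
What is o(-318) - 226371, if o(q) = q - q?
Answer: -226371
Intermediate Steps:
o(q) = 0
o(-318) - 226371 = 0 - 226371 = -226371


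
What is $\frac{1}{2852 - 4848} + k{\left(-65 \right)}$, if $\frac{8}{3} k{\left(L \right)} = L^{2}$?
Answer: $\frac{6324823}{3992} \approx 1584.4$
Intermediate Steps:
$k{\left(L \right)} = \frac{3 L^{2}}{8}$
$\frac{1}{2852 - 4848} + k{\left(-65 \right)} = \frac{1}{2852 - 4848} + \frac{3 \left(-65\right)^{2}}{8} = \frac{1}{-1996} + \frac{3}{8} \cdot 4225 = - \frac{1}{1996} + \frac{12675}{8} = \frac{6324823}{3992}$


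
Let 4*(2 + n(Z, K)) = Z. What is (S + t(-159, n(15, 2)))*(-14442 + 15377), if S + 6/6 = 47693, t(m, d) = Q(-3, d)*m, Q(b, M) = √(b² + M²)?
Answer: 44592020 - 148665*√193/4 ≈ 4.4076e+7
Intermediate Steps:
Q(b, M) = √(M² + b²)
n(Z, K) = -2 + Z/4
t(m, d) = m*√(9 + d²) (t(m, d) = √(d² + (-3)²)*m = √(d² + 9)*m = √(9 + d²)*m = m*√(9 + d²))
S = 47692 (S = -1 + 47693 = 47692)
(S + t(-159, n(15, 2)))*(-14442 + 15377) = (47692 - 159*√(9 + (-2 + (¼)*15)²))*(-14442 + 15377) = (47692 - 159*√(9 + (-2 + 15/4)²))*935 = (47692 - 159*√(9 + (7/4)²))*935 = (47692 - 159*√(9 + 49/16))*935 = (47692 - 159*√193/4)*935 = 44592020 - 148665*√193/4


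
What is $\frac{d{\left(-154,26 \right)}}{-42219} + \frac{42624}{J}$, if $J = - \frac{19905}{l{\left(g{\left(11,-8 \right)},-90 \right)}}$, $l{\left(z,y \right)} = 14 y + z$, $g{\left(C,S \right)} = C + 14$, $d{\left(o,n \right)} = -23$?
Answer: $\frac{148162375865}{56024613} \approx 2644.6$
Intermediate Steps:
$g{\left(C,S \right)} = 14 + C$
$l{\left(z,y \right)} = z + 14 y$
$J = \frac{3981}{247}$ ($J = - \frac{19905}{\left(14 + 11\right) + 14 \left(-90\right)} = - \frac{19905}{25 - 1260} = - \frac{19905}{-1235} = \left(-19905\right) \left(- \frac{1}{1235}\right) = \frac{3981}{247} \approx 16.117$)
$\frac{d{\left(-154,26 \right)}}{-42219} + \frac{42624}{J} = - \frac{23}{-42219} + \frac{42624}{\frac{3981}{247}} = \left(-23\right) \left(- \frac{1}{42219}\right) + 42624 \cdot \frac{247}{3981} = \frac{23}{42219} + \frac{3509376}{1327} = \frac{148162375865}{56024613}$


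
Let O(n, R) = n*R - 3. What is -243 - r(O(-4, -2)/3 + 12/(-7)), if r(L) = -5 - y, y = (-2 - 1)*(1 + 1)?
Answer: -244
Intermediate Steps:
O(n, R) = -3 + R*n (O(n, R) = R*n - 3 = -3 + R*n)
y = -6 (y = -3*2 = -6)
r(L) = 1 (r(L) = -5 - 1*(-6) = -5 + 6 = 1)
-243 - r(O(-4, -2)/3 + 12/(-7)) = -243 - 1*1 = -243 - 1 = -244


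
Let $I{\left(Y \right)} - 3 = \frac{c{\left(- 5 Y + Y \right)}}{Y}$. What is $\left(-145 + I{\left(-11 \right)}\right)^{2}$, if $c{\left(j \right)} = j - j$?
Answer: $20164$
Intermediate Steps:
$c{\left(j \right)} = 0$
$I{\left(Y \right)} = 3$ ($I{\left(Y \right)} = 3 + \frac{0}{Y} = 3 + 0 = 3$)
$\left(-145 + I{\left(-11 \right)}\right)^{2} = \left(-145 + 3\right)^{2} = \left(-142\right)^{2} = 20164$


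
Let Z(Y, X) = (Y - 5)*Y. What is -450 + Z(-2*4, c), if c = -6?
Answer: -346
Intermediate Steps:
Z(Y, X) = Y*(-5 + Y) (Z(Y, X) = (-5 + Y)*Y = Y*(-5 + Y))
-450 + Z(-2*4, c) = -450 + (-2*4)*(-5 - 2*4) = -450 - 8*(-5 - 8) = -450 - 8*(-13) = -450 + 104 = -346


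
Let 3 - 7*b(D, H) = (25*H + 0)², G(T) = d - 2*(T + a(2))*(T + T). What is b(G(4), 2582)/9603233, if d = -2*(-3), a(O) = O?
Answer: -4166702497/67222631 ≈ -61.984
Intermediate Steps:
d = 6
G(T) = 6 - 4*T*(2 + T) (G(T) = 6 - 2*(T + 2)*(T + T) = 6 - 2*(2 + T)*2*T = 6 - 4*T*(2 + T))
b(D, H) = 3/7 - 625*H²/7 (b(D, H) = 3/7 - (25*H + 0)²/7 = 3/7 - 625*H²/7)
b(G(4), 2582)/9603233 = (3/7 - 625/7*2582²)/9603233 = (3/7 - 625/7*6666724)*(1/9603233) = (3/7 - 4166702500/7)*(1/9603233) = -4166702497/7*1/9603233 = -4166702497/67222631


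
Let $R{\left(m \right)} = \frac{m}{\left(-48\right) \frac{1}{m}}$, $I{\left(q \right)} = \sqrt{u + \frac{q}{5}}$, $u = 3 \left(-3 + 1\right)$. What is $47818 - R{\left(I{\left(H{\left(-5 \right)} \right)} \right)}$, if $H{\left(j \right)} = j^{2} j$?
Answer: $\frac{2295233}{48} \approx 47817.0$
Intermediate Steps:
$u = -6$ ($u = 3 \left(-2\right) = -6$)
$H{\left(j \right)} = j^{3}$
$I{\left(q \right)} = \sqrt{-6 + \frac{q}{5}}$
$R{\left(m \right)} = - \frac{m^{2}}{48}$ ($R{\left(m \right)} = m \left(- \frac{m}{48}\right) = - \frac{m^{2}}{48}$)
$47818 - R{\left(I{\left(H{\left(-5 \right)} \right)} \right)} = 47818 - - \frac{\left(\frac{\sqrt{-150 + 5 \left(-5\right)^{3}}}{5}\right)^{2}}{48} = 47818 - - \frac{\left(\frac{\sqrt{-150 + 5 \left(-125\right)}}{5}\right)^{2}}{48} = 47818 - - \frac{\left(\frac{\sqrt{-150 - 625}}{5}\right)^{2}}{48} = 47818 - - \frac{\left(\frac{\sqrt{-775}}{5}\right)^{2}}{48} = 47818 - - \frac{\left(\frac{5 i \sqrt{31}}{5}\right)^{2}}{48} = 47818 - - \frac{\left(i \sqrt{31}\right)^{2}}{48} = 47818 - \left(- \frac{1}{48}\right) \left(-31\right) = 47818 - \frac{31}{48} = \frac{2295233}{48}$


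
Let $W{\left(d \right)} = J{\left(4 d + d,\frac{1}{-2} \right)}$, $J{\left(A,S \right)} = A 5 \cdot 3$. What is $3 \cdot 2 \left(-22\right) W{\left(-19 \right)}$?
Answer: $188100$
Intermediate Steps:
$J{\left(A,S \right)} = 15 A$ ($J{\left(A,S \right)} = 5 A 3 = 15 A$)
$W{\left(d \right)} = 75 d$ ($W{\left(d \right)} = 15 \left(4 d + d\right) = 15 \cdot 5 d = 75 d$)
$3 \cdot 2 \left(-22\right) W{\left(-19 \right)} = 3 \cdot 2 \left(-22\right) 75 \left(-19\right) = 6 \left(-22\right) \left(-1425\right) = \left(-132\right) \left(-1425\right) = 188100$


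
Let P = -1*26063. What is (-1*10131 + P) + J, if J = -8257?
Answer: -44451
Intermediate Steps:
P = -26063
(-1*10131 + P) + J = (-1*10131 - 26063) - 8257 = (-10131 - 26063) - 8257 = -36194 - 8257 = -44451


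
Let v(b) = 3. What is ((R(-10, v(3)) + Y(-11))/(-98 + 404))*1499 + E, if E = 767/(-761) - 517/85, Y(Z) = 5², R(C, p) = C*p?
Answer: -36773851/1164330 ≈ -31.584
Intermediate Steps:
Y(Z) = 25
E = -458632/64685 (E = 767*(-1/761) - 517*1/85 = -767/761 - 517/85 = -458632/64685 ≈ -7.0902)
((R(-10, v(3)) + Y(-11))/(-98 + 404))*1499 + E = ((-10*3 + 25)/(-98 + 404))*1499 - 458632/64685 = ((-30 + 25)/306)*1499 - 458632/64685 = -5*1/306*1499 - 458632/64685 = -5/306*1499 - 458632/64685 = -7495/306 - 458632/64685 = -36773851/1164330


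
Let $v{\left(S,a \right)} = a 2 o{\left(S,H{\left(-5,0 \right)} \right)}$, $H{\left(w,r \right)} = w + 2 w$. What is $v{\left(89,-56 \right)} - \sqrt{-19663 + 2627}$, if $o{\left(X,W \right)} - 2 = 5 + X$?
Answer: $-10752 - 2 i \sqrt{4259} \approx -10752.0 - 130.52 i$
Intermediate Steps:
$H{\left(w,r \right)} = 3 w$
$o{\left(X,W \right)} = 7 + X$ ($o{\left(X,W \right)} = 2 + \left(5 + X\right) = 7 + X$)
$v{\left(S,a \right)} = 2 a \left(7 + S\right)$ ($v{\left(S,a \right)} = a 2 \left(7 + S\right) = 2 a \left(7 + S\right)$)
$v{\left(89,-56 \right)} - \sqrt{-19663 + 2627} = 2 \left(-56\right) \left(7 + 89\right) - \sqrt{-19663 + 2627} = 2 \left(-56\right) 96 - \sqrt{-17036} = -10752 - 2 i \sqrt{4259}$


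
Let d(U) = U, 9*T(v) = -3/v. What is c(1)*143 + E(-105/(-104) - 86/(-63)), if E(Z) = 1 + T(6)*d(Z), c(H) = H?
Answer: 16967225/117936 ≈ 143.87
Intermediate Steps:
T(v) = -1/(3*v) (T(v) = (-3/v)/9 = -1/(3*v))
E(Z) = 1 - Z/18 (E(Z) = 1 + (-⅓/6)*Z = 1 + (-⅓*⅙)*Z = 1 - Z/18)
c(1)*143 + E(-105/(-104) - 86/(-63)) = 1*143 + (1 - (-105/(-104) - 86/(-63))/18) = 143 + (1 - (-105*(-1/104) - 86*(-1/63))/18) = 143 + (1 - (105/104 + 86/63)/18) = 143 + (1 - 1/18*15559/6552) = 143 + (1 - 15559/117936) = 143 + 102377/117936 = 16967225/117936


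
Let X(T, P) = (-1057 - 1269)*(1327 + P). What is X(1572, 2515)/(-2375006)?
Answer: 4468246/1187503 ≈ 3.7627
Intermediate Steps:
X(T, P) = -3086602 - 2326*P (X(T, P) = -2326*(1327 + P) = -3086602 - 2326*P)
X(1572, 2515)/(-2375006) = (-3086602 - 2326*2515)/(-2375006) = (-3086602 - 5849890)*(-1/2375006) = -8936492*(-1/2375006) = 4468246/1187503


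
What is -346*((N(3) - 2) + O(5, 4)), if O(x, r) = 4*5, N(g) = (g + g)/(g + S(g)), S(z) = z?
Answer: -6574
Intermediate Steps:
N(g) = 1 (N(g) = (g + g)/(g + g) = (2*g)/((2*g)) = (2*g)*(1/(2*g)) = 1)
O(x, r) = 20
-346*((N(3) - 2) + O(5, 4)) = -346*((1 - 2) + 20) = -346*(-1 + 20) = -346*19 = -6574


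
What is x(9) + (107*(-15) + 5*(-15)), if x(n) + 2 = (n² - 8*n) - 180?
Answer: -1853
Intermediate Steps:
x(n) = -182 + n² - 8*n (x(n) = -2 + ((n² - 8*n) - 180) = -2 + (-180 + n² - 8*n) = -182 + n² - 8*n)
x(9) + (107*(-15) + 5*(-15)) = (-182 + 9² - 8*9) + (107*(-15) + 5*(-15)) = (-182 + 81 - 72) + (-1605 - 75) = -173 - 1680 = -1853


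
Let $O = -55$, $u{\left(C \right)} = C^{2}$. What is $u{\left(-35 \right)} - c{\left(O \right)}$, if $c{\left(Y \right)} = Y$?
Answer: $1280$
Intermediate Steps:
$u{\left(-35 \right)} - c{\left(O \right)} = \left(-35\right)^{2} - -55 = 1225 + 55 = 1280$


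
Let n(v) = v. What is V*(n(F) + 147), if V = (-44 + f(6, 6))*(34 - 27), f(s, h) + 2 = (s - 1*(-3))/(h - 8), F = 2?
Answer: -105343/2 ≈ -52672.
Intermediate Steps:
f(s, h) = -2 + (3 + s)/(-8 + h) (f(s, h) = -2 + (s - 1*(-3))/(h - 8) = -2 + (s + 3)/(-8 + h) = -2 + (3 + s)/(-8 + h))
V = -707/2 (V = (-44 + (19 + 6 - 2*6)/(-8 + 6))*(34 - 27) = (-44 + (19 + 6 - 12)/(-2))*7 = (-44 - 1/2*13)*7 = (-44 - 13/2)*7 = -101/2*7 = -707/2 ≈ -353.50)
V*(n(F) + 147) = -707*(2 + 147)/2 = -707/2*149 = -105343/2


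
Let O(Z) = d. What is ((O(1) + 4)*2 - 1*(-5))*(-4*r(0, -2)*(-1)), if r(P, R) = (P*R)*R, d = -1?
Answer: 0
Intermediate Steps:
O(Z) = -1
r(P, R) = P*R²
((O(1) + 4)*2 - 1*(-5))*(-4*r(0, -2)*(-1)) = ((-1 + 4)*2 - 1*(-5))*(-0*(-2)²*(-1)) = (3*2 + 5)*(-0*4*(-1)) = (6 + 5)*(-4*0*(-1)) = 11*(0*(-1)) = 11*0 = 0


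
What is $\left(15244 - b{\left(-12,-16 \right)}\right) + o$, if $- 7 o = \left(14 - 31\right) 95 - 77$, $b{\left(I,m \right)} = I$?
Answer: $\frac{108484}{7} \approx 15498.0$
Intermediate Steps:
$o = \frac{1692}{7}$ ($o = - \frac{\left(14 - 31\right) 95 - 77}{7} = - \frac{\left(-17\right) 95 - 77}{7} = - \frac{-1615 - 77}{7} = \left(- \frac{1}{7}\right) \left(-1692\right) = \frac{1692}{7} \approx 241.71$)
$\left(15244 - b{\left(-12,-16 \right)}\right) + o = \left(15244 - -12\right) + \frac{1692}{7} = \left(15244 + 12\right) + \frac{1692}{7} = 15256 + \frac{1692}{7} = \frac{108484}{7}$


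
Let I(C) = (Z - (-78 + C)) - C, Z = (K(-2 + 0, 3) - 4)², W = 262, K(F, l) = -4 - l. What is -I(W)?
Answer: 325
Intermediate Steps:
Z = 121 (Z = ((-4 - 1*3) - 4)² = ((-4 - 3) - 4)² = (-7 - 4)² = (-11)² = 121)
I(C) = 199 - 2*C (I(C) = (121 - (-78 + C)) - C = (121 + (78 - C)) - C = (199 - C) - C = 199 - 2*C)
-I(W) = -(199 - 2*262) = -(199 - 524) = -1*(-325) = 325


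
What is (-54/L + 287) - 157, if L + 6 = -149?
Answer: 20204/155 ≈ 130.35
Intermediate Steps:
L = -155 (L = -6 - 149 = -155)
(-54/L + 287) - 157 = (-54/(-155) + 287) - 157 = (-54*(-1/155) + 287) - 157 = (54/155 + 287) - 157 = 44539/155 - 157 = 20204/155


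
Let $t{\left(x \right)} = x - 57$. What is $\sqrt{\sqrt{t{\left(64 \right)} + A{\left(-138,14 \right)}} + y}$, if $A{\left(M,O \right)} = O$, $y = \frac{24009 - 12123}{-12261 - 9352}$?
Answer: $\frac{\sqrt{-256892118 + 467121769 \sqrt{21}}}{21613} \approx 2.0081$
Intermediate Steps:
$y = - \frac{11886}{21613}$ ($y = \frac{11886}{-21613} = 11886 \left(- \frac{1}{21613}\right) = - \frac{11886}{21613} \approx -0.54995$)
$t{\left(x \right)} = -57 + x$
$\sqrt{\sqrt{t{\left(64 \right)} + A{\left(-138,14 \right)}} + y} = \sqrt{\sqrt{\left(-57 + 64\right) + 14} - \frac{11886}{21613}} = \sqrt{\sqrt{7 + 14} - \frac{11886}{21613}} = \sqrt{\sqrt{21} - \frac{11886}{21613}} = \sqrt{- \frac{11886}{21613} + \sqrt{21}}$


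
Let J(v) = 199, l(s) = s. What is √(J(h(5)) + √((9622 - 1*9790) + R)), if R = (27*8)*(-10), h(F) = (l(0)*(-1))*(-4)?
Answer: √(199 + 2*I*√582) ≈ 14.209 + 1.6979*I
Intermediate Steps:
h(F) = 0 (h(F) = (0*(-1))*(-4) = 0*(-4) = 0)
R = -2160 (R = 216*(-10) = -2160)
√(J(h(5)) + √((9622 - 1*9790) + R)) = √(199 + √((9622 - 1*9790) - 2160)) = √(199 + √((9622 - 9790) - 2160)) = √(199 + √(-168 - 2160)) = √(199 + √(-2328)) = √(199 + 2*I*√582)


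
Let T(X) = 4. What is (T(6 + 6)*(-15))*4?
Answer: -240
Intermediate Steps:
(T(6 + 6)*(-15))*4 = (4*(-15))*4 = -60*4 = -240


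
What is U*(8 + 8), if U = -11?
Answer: -176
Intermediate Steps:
U*(8 + 8) = -11*(8 + 8) = -11*16 = -176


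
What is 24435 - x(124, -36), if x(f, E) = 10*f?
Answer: 23195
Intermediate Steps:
24435 - x(124, -36) = 24435 - 10*124 = 24435 - 1*1240 = 24435 - 1240 = 23195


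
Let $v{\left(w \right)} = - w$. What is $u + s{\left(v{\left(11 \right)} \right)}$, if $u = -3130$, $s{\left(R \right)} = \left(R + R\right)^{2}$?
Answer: $-2646$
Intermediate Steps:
$s{\left(R \right)} = 4 R^{2}$ ($s{\left(R \right)} = \left(2 R\right)^{2} = 4 R^{2}$)
$u + s{\left(v{\left(11 \right)} \right)} = -3130 + 4 \left(\left(-1\right) 11\right)^{2} = -3130 + 4 \left(-11\right)^{2} = -3130 + 4 \cdot 121 = -3130 + 484 = -2646$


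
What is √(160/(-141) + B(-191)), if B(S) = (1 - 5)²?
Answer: 4*√18471/141 ≈ 3.8555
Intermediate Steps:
B(S) = 16 (B(S) = (-4)² = 16)
√(160/(-141) + B(-191)) = √(160/(-141) + 16) = √(-1/141*160 + 16) = √(-160/141 + 16) = √(2096/141) = 4*√18471/141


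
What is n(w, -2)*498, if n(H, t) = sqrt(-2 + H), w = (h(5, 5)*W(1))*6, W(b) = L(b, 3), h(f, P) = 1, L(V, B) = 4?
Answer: 498*sqrt(22) ≈ 2335.8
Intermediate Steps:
W(b) = 4
w = 24 (w = (1*4)*6 = 4*6 = 24)
n(w, -2)*498 = sqrt(-2 + 24)*498 = sqrt(22)*498 = 498*sqrt(22)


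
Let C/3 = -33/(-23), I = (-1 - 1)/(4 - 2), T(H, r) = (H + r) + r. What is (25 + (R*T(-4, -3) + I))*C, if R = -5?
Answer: 7326/23 ≈ 318.52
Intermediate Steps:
T(H, r) = H + 2*r
I = -1 (I = -2/2 = -2*½ = -1)
C = 99/23 (C = 3*(-33/(-23)) = 3*(-33*(-1/23)) = 3*(33/23) = 99/23 ≈ 4.3043)
(25 + (R*T(-4, -3) + I))*C = (25 + (-5*(-4 + 2*(-3)) - 1))*(99/23) = (25 + (-5*(-4 - 6) - 1))*(99/23) = (25 + (-5*(-10) - 1))*(99/23) = (25 + (50 - 1))*(99/23) = (25 + 49)*(99/23) = 74*(99/23) = 7326/23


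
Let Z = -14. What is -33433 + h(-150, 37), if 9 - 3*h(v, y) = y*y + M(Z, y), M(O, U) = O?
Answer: -101645/3 ≈ -33882.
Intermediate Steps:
h(v, y) = 23/3 - y²/3 (h(v, y) = 3 - (y*y - 14)/3 = 3 - (y² - 14)/3 = 3 - (-14 + y²)/3 = 3 + (14/3 - y²/3) = 23/3 - y²/3)
-33433 + h(-150, 37) = -33433 + (23/3 - ⅓*37²) = -33433 + (23/3 - ⅓*1369) = -33433 + (23/3 - 1369/3) = -33433 - 1346/3 = -101645/3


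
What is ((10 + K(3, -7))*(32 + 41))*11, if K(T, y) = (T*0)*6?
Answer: 8030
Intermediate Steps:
K(T, y) = 0 (K(T, y) = 0*6 = 0)
((10 + K(3, -7))*(32 + 41))*11 = ((10 + 0)*(32 + 41))*11 = (10*73)*11 = 730*11 = 8030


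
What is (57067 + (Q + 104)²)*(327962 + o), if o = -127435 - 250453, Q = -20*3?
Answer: -2945783778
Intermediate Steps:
Q = -60
o = -377888
(57067 + (Q + 104)²)*(327962 + o) = (57067 + (-60 + 104)²)*(327962 - 377888) = (57067 + 44²)*(-49926) = (57067 + 1936)*(-49926) = 59003*(-49926) = -2945783778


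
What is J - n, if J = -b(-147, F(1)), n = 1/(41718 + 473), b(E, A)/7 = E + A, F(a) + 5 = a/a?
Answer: 44595886/42191 ≈ 1057.0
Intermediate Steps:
F(a) = -4 (F(a) = -5 + a/a = -5 + 1 = -4)
b(E, A) = 7*A + 7*E (b(E, A) = 7*(E + A) = 7*(A + E) = 7*A + 7*E)
n = 1/42191 ≈ 2.3702e-5
J = 1057 (J = -(7*(-4) + 7*(-147)) = -(-28 - 1029) = -1*(-1057) = 1057)
J - n = 1057 - 1*1/42191 = 1057 - 1/42191 = 44595886/42191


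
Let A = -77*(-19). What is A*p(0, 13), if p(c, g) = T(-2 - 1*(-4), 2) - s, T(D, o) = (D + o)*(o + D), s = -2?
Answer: 26334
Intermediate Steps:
T(D, o) = (D + o)² (T(D, o) = (D + o)*(D + o) = (D + o)²)
p(c, g) = 18 (p(c, g) = ((-2 - 1*(-4)) + 2)² - 1*(-2) = ((-2 + 4) + 2)² + 2 = (2 + 2)² + 2 = 4² + 2 = 16 + 2 = 18)
A = 1463
A*p(0, 13) = 1463*18 = 26334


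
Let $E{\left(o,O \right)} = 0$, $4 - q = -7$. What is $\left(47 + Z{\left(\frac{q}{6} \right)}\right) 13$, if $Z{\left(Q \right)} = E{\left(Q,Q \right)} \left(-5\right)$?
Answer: $611$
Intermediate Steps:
$q = 11$ ($q = 4 - -7 = 4 + 7 = 11$)
$Z{\left(Q \right)} = 0$ ($Z{\left(Q \right)} = 0 \left(-5\right) = 0$)
$\left(47 + Z{\left(\frac{q}{6} \right)}\right) 13 = \left(47 + 0\right) 13 = 47 \cdot 13 = 611$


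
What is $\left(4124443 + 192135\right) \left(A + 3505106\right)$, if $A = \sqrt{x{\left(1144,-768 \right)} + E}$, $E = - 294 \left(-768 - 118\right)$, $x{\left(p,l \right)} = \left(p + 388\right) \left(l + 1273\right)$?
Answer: $15130063447268 + 17266312 \sqrt{64634} \approx 1.5134 \cdot 10^{13}$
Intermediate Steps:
$x{\left(p,l \right)} = \left(388 + p\right) \left(1273 + l\right)$
$E = 260484$ ($E = \left(-294\right) \left(-886\right) = 260484$)
$A = 4 \sqrt{64634}$ ($A = \sqrt{\left(493924 + 388 \left(-768\right) + 1273 \cdot 1144 - 878592\right) + 260484} = \sqrt{\left(493924 - 297984 + 1456312 - 878592\right) + 260484} = \sqrt{773660 + 260484} = \sqrt{1034144} = 4 \sqrt{64634} \approx 1016.9$)
$\left(4124443 + 192135\right) \left(A + 3505106\right) = \left(4124443 + 192135\right) \left(4 \sqrt{64634} + 3505106\right) = 4316578 \left(3505106 + 4 \sqrt{64634}\right) = 15130063447268 + 17266312 \sqrt{64634}$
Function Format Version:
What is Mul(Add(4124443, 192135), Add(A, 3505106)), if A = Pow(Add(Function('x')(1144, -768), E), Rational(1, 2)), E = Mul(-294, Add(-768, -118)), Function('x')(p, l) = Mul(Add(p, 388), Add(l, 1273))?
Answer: Add(15130063447268, Mul(17266312, Pow(64634, Rational(1, 2)))) ≈ 1.5134e+13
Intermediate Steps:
Function('x')(p, l) = Mul(Add(388, p), Add(1273, l))
E = 260484 (E = Mul(-294, -886) = 260484)
A = Mul(4, Pow(64634, Rational(1, 2))) (A = Pow(Add(Add(493924, Mul(388, -768), Mul(1273, 1144), Mul(-768, 1144)), 260484), Rational(1, 2)) = Pow(Add(Add(493924, -297984, 1456312, -878592), 260484), Rational(1, 2)) = Pow(Add(773660, 260484), Rational(1, 2)) = Pow(1034144, Rational(1, 2)) = Mul(4, Pow(64634, Rational(1, 2))) ≈ 1016.9)
Mul(Add(4124443, 192135), Add(A, 3505106)) = Mul(Add(4124443, 192135), Add(Mul(4, Pow(64634, Rational(1, 2))), 3505106)) = Mul(4316578, Add(3505106, Mul(4, Pow(64634, Rational(1, 2))))) = Add(15130063447268, Mul(17266312, Pow(64634, Rational(1, 2))))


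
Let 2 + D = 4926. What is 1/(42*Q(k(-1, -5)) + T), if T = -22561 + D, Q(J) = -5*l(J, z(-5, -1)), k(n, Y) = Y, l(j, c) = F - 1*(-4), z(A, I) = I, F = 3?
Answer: -1/19107 ≈ -5.2337e-5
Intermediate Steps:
D = 4924 (D = -2 + 4926 = 4924)
l(j, c) = 7 (l(j, c) = 3 - 1*(-4) = 3 + 4 = 7)
Q(J) = -35 (Q(J) = -5*7 = -35)
T = -17637 (T = -22561 + 4924 = -17637)
1/(42*Q(k(-1, -5)) + T) = 1/(42*(-35) - 17637) = 1/(-1470 - 17637) = 1/(-19107) = -1/19107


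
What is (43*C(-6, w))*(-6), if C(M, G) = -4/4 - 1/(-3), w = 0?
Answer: 172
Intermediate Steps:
C(M, G) = -2/3 (C(M, G) = -4*1/4 - 1*(-1/3) = -1 + 1/3 = -2/3)
(43*C(-6, w))*(-6) = (43*(-2/3))*(-6) = -86/3*(-6) = 172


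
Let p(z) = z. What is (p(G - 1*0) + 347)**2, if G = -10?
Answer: 113569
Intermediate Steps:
(p(G - 1*0) + 347)**2 = ((-10 - 1*0) + 347)**2 = ((-10 + 0) + 347)**2 = (-10 + 347)**2 = 337**2 = 113569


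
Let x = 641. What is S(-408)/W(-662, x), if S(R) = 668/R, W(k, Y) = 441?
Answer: -167/44982 ≈ -0.0037126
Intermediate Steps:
S(-408)/W(-662, x) = (668/(-408))/441 = (668*(-1/408))*(1/441) = -167/102*1/441 = -167/44982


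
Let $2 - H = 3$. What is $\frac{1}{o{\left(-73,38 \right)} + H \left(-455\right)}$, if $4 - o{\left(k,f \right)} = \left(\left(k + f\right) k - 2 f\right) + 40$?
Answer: $- \frac{1}{2060} \approx -0.00048544$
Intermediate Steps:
$H = -1$ ($H = 2 - 3 = -1$)
$o{\left(k,f \right)} = -36 + 2 f - k \left(f + k\right)$ ($o{\left(k,f \right)} = 4 - \left(\left(\left(k + f\right) k - 2 f\right) + 40\right) = 4 - \left(\left(\left(f + k\right) k - 2 f\right) + 40\right) = 4 - \left(\left(k \left(f + k\right) - 2 f\right) + 40\right) = 4 - \left(\left(- 2 f + k \left(f + k\right)\right) + 40\right) = 4 - \left(40 - 2 f + k \left(f + k\right)\right) = -36 + 2 f - k \left(f + k\right)$)
$\frac{1}{o{\left(-73,38 \right)} + H \left(-455\right)} = \frac{1}{\left(-36 - \left(-73\right)^{2} + 2 \cdot 38 - 38 \left(-73\right)\right) - -455} = \frac{1}{\left(-36 - 5329 + 76 + 2774\right) + 455} = \frac{1}{-2515 + 455} = \frac{1}{-2060} = - \frac{1}{2060}$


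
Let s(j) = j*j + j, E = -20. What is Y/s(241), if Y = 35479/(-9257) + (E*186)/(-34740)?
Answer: -19968407/312594430566 ≈ -6.3880e-5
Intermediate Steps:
s(j) = j + j² (s(j) = j² + j = j + j²)
Y = -19968407/5359803 (Y = 35479/(-9257) - 20*186/(-34740) = 35479*(-1/9257) - 3720*(-1/34740) = -35479/9257 + 62/579 = -19968407/5359803 ≈ -3.7256)
Y/s(241) = -19968407*1/(241*(1 + 241))/5359803 = -19968407/(5359803*(241*242)) = -19968407/5359803/58322 = -19968407/5359803*1/58322 = -19968407/312594430566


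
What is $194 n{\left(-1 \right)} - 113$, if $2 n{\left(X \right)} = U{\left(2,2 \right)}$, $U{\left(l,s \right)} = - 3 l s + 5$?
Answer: $-792$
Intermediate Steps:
$U{\left(l,s \right)} = 5 - 3 l s$ ($U{\left(l,s \right)} = - 3 l s + 5 = 5 - 3 l s$)
$n{\left(X \right)} = - \frac{7}{2}$ ($n{\left(X \right)} = \frac{5 - 6 \cdot 2}{2} = \frac{5 - 12}{2} = \frac{1}{2} \left(-7\right) = - \frac{7}{2}$)
$194 n{\left(-1 \right)} - 113 = 194 \left(- \frac{7}{2}\right) - 113 = -679 - 113 = -792$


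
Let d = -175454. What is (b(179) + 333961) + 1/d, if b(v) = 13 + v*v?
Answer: 64218795809/175454 ≈ 3.6602e+5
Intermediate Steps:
b(v) = 13 + v²
(b(179) + 333961) + 1/d = ((13 + 179²) + 333961) + 1/(-175454) = ((13 + 32041) + 333961) - 1/175454 = (32054 + 333961) - 1/175454 = 366015 - 1/175454 = 64218795809/175454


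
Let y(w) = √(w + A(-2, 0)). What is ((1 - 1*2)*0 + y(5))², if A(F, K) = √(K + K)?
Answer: 5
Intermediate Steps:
A(F, K) = √2*√K (A(F, K) = √(2*K) = √2*√K)
y(w) = √w (y(w) = √(w + √2*√0) = √(w + √2*0) = √(w + 0) = √w)
((1 - 1*2)*0 + y(5))² = ((1 - 1*2)*0 + √5)² = ((1 - 2)*0 + √5)² = (-1*0 + √5)² = (0 + √5)² = (√5)² = 5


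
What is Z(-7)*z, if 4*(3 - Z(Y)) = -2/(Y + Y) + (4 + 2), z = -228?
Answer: -2337/7 ≈ -333.86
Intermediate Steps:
Z(Y) = 3/2 + 1/(4*Y) (Z(Y) = 3 - (-2/(Y + Y) + (4 + 2))/4 = 3 - (-2/(2*Y) + 6)/4 = 3 - ((1/(2*Y))*(-2) + 6)/4 = 3 - (-1/Y + 6)/4 = 3 - (6 - 1/Y)/4 = 3 + (-3/2 + 1/(4*Y)) = 3/2 + 1/(4*Y))
Z(-7)*z = ((1/4)*(1 + 6*(-7))/(-7))*(-228) = ((1/4)*(-1/7)*(1 - 42))*(-228) = ((1/4)*(-1/7)*(-41))*(-228) = (41/28)*(-228) = -2337/7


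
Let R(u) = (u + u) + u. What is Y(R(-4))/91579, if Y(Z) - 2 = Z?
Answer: -10/91579 ≈ -0.00010920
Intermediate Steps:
R(u) = 3*u (R(u) = 2*u + u = 3*u)
Y(Z) = 2 + Z
Y(R(-4))/91579 = (2 + 3*(-4))/91579 = (2 - 12)*(1/91579) = -10*1/91579 = -10/91579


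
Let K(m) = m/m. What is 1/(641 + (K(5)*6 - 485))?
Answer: 1/162 ≈ 0.0061728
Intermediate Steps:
K(m) = 1
1/(641 + (K(5)*6 - 485)) = 1/(641 + (1*6 - 485)) = 1/(641 + (6 - 485)) = 1/(641 - 479) = 1/162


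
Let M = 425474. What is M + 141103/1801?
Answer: 766419777/1801 ≈ 4.2555e+5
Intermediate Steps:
M + 141103/1801 = 425474 + 141103/1801 = 766419777/1801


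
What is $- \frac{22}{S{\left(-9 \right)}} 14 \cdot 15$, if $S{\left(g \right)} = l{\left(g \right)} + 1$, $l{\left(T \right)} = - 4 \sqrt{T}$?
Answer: $- \frac{924}{29} - \frac{11088 i}{29} \approx -31.862 - 382.34 i$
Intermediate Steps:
$S{\left(g \right)} = 1 - 4 \sqrt{g}$ ($S{\left(g \right)} = - 4 \sqrt{g} + 1 = 1 - 4 \sqrt{g}$)
$- \frac{22}{S{\left(-9 \right)}} 14 \cdot 15 = - \frac{22}{1 - 4 \sqrt{-9}} \cdot 14 \cdot 15 = - \frac{22}{1 - 4 \cdot 3 i} 14 \cdot 15 = - \frac{22}{1 - 12 i} 14 \cdot 15 = - 22 \frac{1 + 12 i}{145} \cdot 14 \cdot 15 = - \frac{22 \left(1 + 12 i\right)}{145} \cdot 14 \cdot 15 = - \frac{308 \left(1 + 12 i\right)}{145} \cdot 15 = - \frac{924 \left(1 + 12 i\right)}{29}$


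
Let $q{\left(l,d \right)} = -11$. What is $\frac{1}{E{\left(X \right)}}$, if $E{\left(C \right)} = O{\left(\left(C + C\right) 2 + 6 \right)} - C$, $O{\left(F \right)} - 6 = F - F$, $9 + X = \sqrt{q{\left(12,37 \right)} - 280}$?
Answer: $\frac{5}{172} + \frac{i \sqrt{291}}{516} \approx 0.02907 + 0.03306 i$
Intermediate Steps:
$X = -9 + i \sqrt{291}$ ($X = -9 + \sqrt{-11 - 280} = -9 + \sqrt{-291} = -9 + i \sqrt{291} \approx -9.0 + 17.059 i$)
$O{\left(F \right)} = 6$ ($O{\left(F \right)} = 6 + \left(F - F\right) = 6 + 0 = 6$)
$E{\left(C \right)} = 6 - C$
$\frac{1}{E{\left(X \right)}} = \frac{1}{6 - \left(-9 + i \sqrt{291}\right)} = \frac{1}{6 + \left(9 - i \sqrt{291}\right)} = \frac{1}{15 - i \sqrt{291}}$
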